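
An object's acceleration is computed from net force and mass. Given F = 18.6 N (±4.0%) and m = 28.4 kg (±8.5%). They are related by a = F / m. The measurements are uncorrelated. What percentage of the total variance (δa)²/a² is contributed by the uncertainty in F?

(δa/a)² = (1·δF/F)² + (-1·δm/m)²
  F term: (1×0.0400)² = 0.00160
  m term: (-1×0.0850)² = 0.00723
Total = 0.00883. Share from F = 0.00160/0.00883 = 0.181.

18.1%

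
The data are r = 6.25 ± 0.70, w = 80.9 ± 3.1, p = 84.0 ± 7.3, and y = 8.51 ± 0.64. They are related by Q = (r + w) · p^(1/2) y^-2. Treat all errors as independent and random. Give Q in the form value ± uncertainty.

11.0 ± 1.77

Let u = r + w = 87.2. δu = √(δr² + δw²) = √(0.490 + 9.61) = 3.18, so δu/u = 0.0365.
Q is then a monomial in u, p, y:
δQ/Q = √((δu/u)² + (½·δp/p)² + (-2·δy/y)²) = √(0.00133 + 0.00189 + 0.0226) = 0.161
Q = 11.0, so δQ = 0.161 × 11.0 = 1.77.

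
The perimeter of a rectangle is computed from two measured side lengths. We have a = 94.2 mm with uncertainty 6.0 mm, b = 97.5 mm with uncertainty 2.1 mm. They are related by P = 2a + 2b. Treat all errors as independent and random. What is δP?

12.7 mm

For a sum/difference, combine absolute errors in quadrature:
  (2·δa)² = 144;  (2·δb)² = 17.6
δP = √(162) = 12.7 mm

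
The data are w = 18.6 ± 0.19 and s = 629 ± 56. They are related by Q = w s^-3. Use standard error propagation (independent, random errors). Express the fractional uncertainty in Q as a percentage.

26.7%

Since Q is a product/quotient, work with relative uncertainties:
  (1·δw/w)² = (1×0.0102)² = 0.000104;  (-3·δs/s)² = (-3×0.0890)² = 0.0713
δQ/Q = √(0.0714) = 0.267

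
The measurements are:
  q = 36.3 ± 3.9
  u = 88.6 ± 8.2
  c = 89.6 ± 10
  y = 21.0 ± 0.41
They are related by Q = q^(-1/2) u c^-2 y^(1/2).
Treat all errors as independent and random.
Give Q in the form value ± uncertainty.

Since Q is a product/quotient, work with relative uncertainties:
  (−½·δq/q)² = (-0.5×0.107)² = 0.00289;  (1·δu/u)² = (1×0.0926)² = 0.00857;  (-2·δc/c)² = (-2×0.112)² = 0.0498;  (½·δy/y)² = (0.5×0.0195)² = 9.53e-05
δQ/Q = √(0.0614) = 0.248
Q = 0.00839, so δQ = 0.248 × 0.00839 = 0.00208.

0.00839 ± 0.00208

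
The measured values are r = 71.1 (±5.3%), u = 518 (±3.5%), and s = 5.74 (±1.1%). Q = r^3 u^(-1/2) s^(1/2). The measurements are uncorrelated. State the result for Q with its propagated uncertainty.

37800 ± 6060

Since Q is a product/quotient, work with relative uncertainties:
  (3·δr/r)² = (3×0.0530)² = 0.0253;  (−½·δu/u)² = (-0.5×0.0350)² = 0.000306;  (½·δs/s)² = (0.5×0.0110)² = 3.03e-05
δQ/Q = √(0.0256) = 0.160
Q = 37800, so δQ = 0.160 × 37800 = 6060.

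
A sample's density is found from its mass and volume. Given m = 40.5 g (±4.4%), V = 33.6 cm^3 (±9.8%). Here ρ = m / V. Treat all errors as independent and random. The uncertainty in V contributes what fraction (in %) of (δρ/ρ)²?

(δρ/ρ)² = (1·δm/m)² + (-1·δV/V)²
  m term: (1×0.0440)² = 0.00194
  V term: (-1×0.0980)² = 0.00960
Total = 0.0115. Share from V = 0.00960/0.0115 = 0.832.

83.2%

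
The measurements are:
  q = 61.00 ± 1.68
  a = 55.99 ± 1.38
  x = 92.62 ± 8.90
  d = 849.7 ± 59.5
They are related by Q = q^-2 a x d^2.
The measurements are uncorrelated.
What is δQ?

1.81e+05

Products/powers → add relative errors in quadrature, weighted by exponent:
  (-2·δq/q)² = (-2×0.0275)² = 0.00303;  (1·δa/a)² = (1×0.0246)² = 0.000607;  (1·δx/x)² = (1×0.0961)² = 0.00923;  (2·δd/d)² = (2×0.0700)² = 0.0196
δQ/Q = √(0.0325) = 0.180
Q = 1.006e+06, so δQ = 0.180 × 1.006e+06 = 1.81e+05.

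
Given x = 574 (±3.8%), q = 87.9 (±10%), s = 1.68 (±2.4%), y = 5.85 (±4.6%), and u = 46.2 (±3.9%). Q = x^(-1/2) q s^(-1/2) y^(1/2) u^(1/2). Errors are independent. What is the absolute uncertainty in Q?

Since Q is a product/quotient, work with relative uncertainties:
  (−½·δx/x)² = (-0.5×0.0380)² = 0.000361;  (1·δq/q)² = (1×0.100)² = 0.0100;  (−½·δs/s)² = (-0.5×0.0240)² = 0.000144;  (½·δy/y)² = (0.5×0.0460)² = 0.000529;  (½·δu/u)² = (0.5×0.0390)² = 0.000380
δQ/Q = √(0.0114) = 0.107
Q = 46.5, so δQ = 0.107 × 46.5 = 4.97.

4.97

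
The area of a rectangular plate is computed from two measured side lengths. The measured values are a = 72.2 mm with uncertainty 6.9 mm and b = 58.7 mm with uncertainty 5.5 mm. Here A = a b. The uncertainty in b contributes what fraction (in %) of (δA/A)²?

49.0%

(δA/A)² = (1·δa/a)² + (1·δb/b)²
  a term: (1×0.0956)² = 0.00913
  b term: (1×0.0937)² = 0.00878
Total = 0.0179. Share from b = 0.00878/0.0179 = 0.490.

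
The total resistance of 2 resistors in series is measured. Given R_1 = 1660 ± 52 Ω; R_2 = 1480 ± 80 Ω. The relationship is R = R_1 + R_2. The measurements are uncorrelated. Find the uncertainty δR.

R is a linear combination, so absolute uncertainties add in quadrature:
  (δR_1)² = 2700;  (δR_2)² = 6400
δR = √(9100) = 95.4 Ω

95.4 Ω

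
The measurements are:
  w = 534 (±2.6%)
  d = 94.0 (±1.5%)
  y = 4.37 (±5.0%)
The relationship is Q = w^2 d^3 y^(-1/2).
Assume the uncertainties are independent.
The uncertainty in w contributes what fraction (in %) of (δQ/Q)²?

(δQ/Q)² = (2·δw/w)² + (3·δd/d)² + (−½·δy/y)²
  w term: (2×0.0260)² = 0.00270
  d term: (3×0.0150)² = 0.00202
  y term: (-0.5×0.0500)² = 0.000625
Total = 0.00535. Share from w = 0.00270/0.00535 = 0.505.

50.5%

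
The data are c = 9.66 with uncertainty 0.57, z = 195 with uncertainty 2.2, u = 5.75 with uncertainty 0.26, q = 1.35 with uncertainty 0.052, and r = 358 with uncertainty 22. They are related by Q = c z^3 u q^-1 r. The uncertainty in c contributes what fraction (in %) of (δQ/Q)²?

29.2%

(δQ/Q)² = (1·δc/c)² + (3·δz/z)² + (1·δu/u)² + (-1·δq/q)² + (1·δr/r)²
  c term: (1×0.0590)² = 0.00348
  z term: (3×0.0113)² = 0.00115
  u term: (1×0.0452)² = 0.00204
  q term: (-1×0.0385)² = 0.00148
  r term: (1×0.0615)² = 0.00378
Total = 0.0119. Share from c = 0.00348/0.0119 = 0.292.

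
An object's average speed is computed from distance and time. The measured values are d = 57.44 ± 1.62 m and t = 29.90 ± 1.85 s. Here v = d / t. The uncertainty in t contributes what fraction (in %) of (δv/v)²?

(δv/v)² = (1·δd/d)² + (-1·δt/t)²
  d term: (1×0.0282)² = 0.000795
  t term: (-1×0.0619)² = 0.00383
Total = 0.00462. Share from t = 0.00383/0.00462 = 0.828.

82.8%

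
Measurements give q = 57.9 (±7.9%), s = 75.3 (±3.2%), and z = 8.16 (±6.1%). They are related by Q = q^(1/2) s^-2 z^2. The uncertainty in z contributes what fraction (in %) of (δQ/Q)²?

72.5%

(δQ/Q)² = (½·δq/q)² + (-2·δs/s)² + (2·δz/z)²
  q term: (0.5×0.0790)² = 0.00156
  s term: (-2×0.0320)² = 0.00410
  z term: (2×0.0610)² = 0.0149
Total = 0.0205. Share from z = 0.0149/0.0205 = 0.725.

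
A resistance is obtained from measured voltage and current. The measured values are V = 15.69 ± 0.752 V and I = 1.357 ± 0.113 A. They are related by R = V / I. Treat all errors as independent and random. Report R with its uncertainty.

Each factor contributes (exponent × relative error)² to (δR/R)²:
  (1·δV/V)² = (1×0.0479)² = 0.00230;  (-1·δI/I)² = (-1×0.0833)² = 0.00693
δR/R = √(0.00923) = 0.0961
R = 11.56 Ω, so δR = 0.0961 × 11.56 = 1.11 Ω.

11.56 ± 1.11 Ω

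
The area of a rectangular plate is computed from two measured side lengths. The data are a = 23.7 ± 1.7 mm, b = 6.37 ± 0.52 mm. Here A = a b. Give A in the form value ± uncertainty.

Since A is a product/quotient, work with relative uncertainties:
  (1·δa/a)² = (1×0.0717)² = 0.00515;  (1·δb/b)² = (1×0.0816)² = 0.00666
δA/A = √(0.0118) = 0.109
A = 151 mm^2, so δA = 0.109 × 151 = 16.4 mm^2.

151 ± 16.4 mm^2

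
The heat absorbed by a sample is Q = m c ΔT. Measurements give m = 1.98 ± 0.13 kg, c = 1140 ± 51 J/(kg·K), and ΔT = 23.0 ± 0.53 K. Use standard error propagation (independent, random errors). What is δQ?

4290 J

For a monomial Q ∝ m, c, ΔT, fractional errors add in quadrature:
  (1·δm/m)² = (1×0.0657)² = 0.00431;  (1·δc/c)² = (1×0.0447)² = 0.00200;  (1·δΔT/ΔT)² = (1×0.0230)² = 0.000531
δQ/Q = √(0.00684) = 0.0827
Q = 51900 J, so δQ = 0.0827 × 51900 = 4290 J.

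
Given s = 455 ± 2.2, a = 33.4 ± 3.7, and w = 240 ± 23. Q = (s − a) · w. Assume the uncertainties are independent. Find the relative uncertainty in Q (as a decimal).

0.0964

Let u = s − a = 422. δu = √(δs² + δa²) = √(4.84 + 13.7) = 4.30, so δu/u = 0.0102.
Q is then a monomial in u, w:
δQ/Q = √((δu/u)² + (1·δw/w)²) = √(0.000104 + 0.00918) = 0.0964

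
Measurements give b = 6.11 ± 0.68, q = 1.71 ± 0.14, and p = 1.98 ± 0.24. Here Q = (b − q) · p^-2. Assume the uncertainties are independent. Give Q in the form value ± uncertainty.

1.12 ± 0.325

Let u = b − q = 4.40. δu = √(δb² + δq²) = √(0.462 + 0.0196) = 0.694, so δu/u = 0.158.
Q is then a monomial in u, p:
δQ/Q = √((δu/u)² + (-2·δp/p)²) = √(0.0249 + 0.0588) = 0.289
Q = 1.12, so δQ = 0.289 × 1.12 = 0.325.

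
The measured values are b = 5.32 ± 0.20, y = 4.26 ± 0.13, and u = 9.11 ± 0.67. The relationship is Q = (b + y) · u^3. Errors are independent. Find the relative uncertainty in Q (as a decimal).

Let w = b + y = 9.58. δw = √(δb² + δy²) = √(0.0400 + 0.0169) = 0.239, so δw/w = 0.0249.
Q is then a monomial in w, u:
δQ/Q = √((δw/w)² + (3·δu/u)²) = √(0.000620 + 0.0487) = 0.222

0.222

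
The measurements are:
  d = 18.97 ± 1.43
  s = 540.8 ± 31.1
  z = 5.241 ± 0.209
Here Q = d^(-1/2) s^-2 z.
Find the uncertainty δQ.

For a monomial Q ∝ d^(-1/2), s^-2, z, fractional errors add in quadrature:
  (−½·δd/d)² = (-0.5×0.0754)² = 0.00142;  (-2·δs/s)² = (-2×0.0575)² = 0.0132;  (1·δz/z)² = (1×0.0399)² = 0.00159
δQ/Q = √(0.0162) = 0.127
Q = 4.114e-06, so δQ = 0.127 × 4.114e-06 = 5.24e-07.

5.24e-07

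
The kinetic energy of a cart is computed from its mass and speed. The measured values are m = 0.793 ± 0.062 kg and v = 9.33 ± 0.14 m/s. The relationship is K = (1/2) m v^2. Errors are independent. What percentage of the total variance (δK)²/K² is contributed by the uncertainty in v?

12.8%

(δK/K)² = (1·δm/m)² + (2·δv/v)²
  m term: (1×0.0782)² = 0.00611
  v term: (2×0.0150)² = 0.000901
Total = 0.00701. Share from v = 0.000901/0.00701 = 0.128.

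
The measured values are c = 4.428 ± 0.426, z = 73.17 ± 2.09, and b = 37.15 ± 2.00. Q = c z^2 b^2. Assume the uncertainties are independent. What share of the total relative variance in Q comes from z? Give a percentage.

(δQ/Q)² = (1·δc/c)² + (2·δz/z)² + (2·δb/b)²
  c term: (1×0.0962)² = 0.00926
  z term: (2×0.0286)² = 0.00326
  b term: (2×0.0538)² = 0.0116
Total = 0.0241. Share from z = 0.00326/0.0241 = 0.135.

13.5%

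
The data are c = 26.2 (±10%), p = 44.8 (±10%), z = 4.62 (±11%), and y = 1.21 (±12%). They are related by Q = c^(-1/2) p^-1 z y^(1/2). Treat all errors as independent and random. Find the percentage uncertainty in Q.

For a monomial Q ∝ c^(-1/2), p^-1, z, y^(1/2), fractional errors add in quadrature:
  (−½·δc/c)² = (-0.5×0.100)² = 0.00250;  (-1·δp/p)² = (-1×0.100)² = 0.0100;  (1·δz/z)² = (1×0.110)² = 0.0121;  (½·δy/y)² = (0.5×0.120)² = 0.00360
δQ/Q = √(0.0282) = 0.168

16.8%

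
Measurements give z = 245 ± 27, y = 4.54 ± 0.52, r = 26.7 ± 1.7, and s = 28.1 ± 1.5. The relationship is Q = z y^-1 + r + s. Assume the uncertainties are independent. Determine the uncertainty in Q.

8.87

Let p = z·y^-1 = 54.0. δp/p = √((1·δz/z)² + (-1·δy/y)²) = √(0.0121 + 0.0131) = 0.159, so δp = 8.58.
Q = p + r + s: δQ = √(δp² + δr² + δs²) = √(73.6 + 2.89 + 2.25) = 8.87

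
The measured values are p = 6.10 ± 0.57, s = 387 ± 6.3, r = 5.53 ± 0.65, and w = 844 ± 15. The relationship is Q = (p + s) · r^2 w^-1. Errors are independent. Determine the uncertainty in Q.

Let u = p + s = 393. δu = √(δp² + δs²) = √(0.325 + 39.7) = 6.33, so δu/u = 0.0161.
Q is then a monomial in u, r, w:
δQ/Q = √((δu/u)² + (2·δr/r)² + (-1·δw/w)²) = √(0.000259 + 0.0553 + 0.000316) = 0.236
Q = 14.2, so δQ = 0.236 × 14.2 = 3.37.

3.37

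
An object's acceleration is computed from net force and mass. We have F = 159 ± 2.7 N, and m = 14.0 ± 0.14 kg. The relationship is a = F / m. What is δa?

0.224 m/s^2

Since a is a product/quotient, work with relative uncertainties:
  (1·δF/F)² = (1×0.0170)² = 0.000288;  (-1·δm/m)² = (-1×0.0100)² = 0.000100
δa/a = √(0.000388) = 0.0197
a = 11.4 m/s^2, so δa = 0.0197 × 11.4 = 0.224 m/s^2.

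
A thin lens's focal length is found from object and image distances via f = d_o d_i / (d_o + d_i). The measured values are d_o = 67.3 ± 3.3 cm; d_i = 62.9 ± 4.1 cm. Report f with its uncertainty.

32.5 ± 1.34 cm

∂f/∂d_o = (d_i/(d_o+d_i))² = 0.233;  ∂f/∂d_i = (d_o/(d_o+d_i))² = 0.267
δf = √((∂f/∂d_o · δd_o)² + (∂f/∂d_i · δd_i)²) = √(0.593 + 1.20) = 1.34 cm
f = 32.5 cm.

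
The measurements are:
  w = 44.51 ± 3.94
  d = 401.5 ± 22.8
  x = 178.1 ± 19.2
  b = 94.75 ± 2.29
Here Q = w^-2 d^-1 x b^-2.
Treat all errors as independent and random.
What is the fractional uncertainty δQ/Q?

0.220

Relative error in a monomial: (δQ/Q)² = Σ (nᵢ · δxᵢ/xᵢ)².
  (-2·δw/w)² = (-2×0.0885)² = 0.0313;  (-1·δd/d)² = (-1×0.0568)² = 0.00322;  (1·δx/x)² = (1×0.108)² = 0.0116;  (-2·δb/b)² = (-2×0.0242)² = 0.00234
δQ/Q = √(0.0485) = 0.220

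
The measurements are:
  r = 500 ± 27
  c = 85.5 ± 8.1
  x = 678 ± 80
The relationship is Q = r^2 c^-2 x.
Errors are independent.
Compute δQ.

5750

Relative error in a monomial: (δQ/Q)² = Σ (nᵢ · δxᵢ/xᵢ)².
  (2·δr/r)² = (2×0.0540)² = 0.0117;  (-2·δc/c)² = (-2×0.0947)² = 0.0359;  (1·δx/x)² = (1×0.118)² = 0.0139
δQ/Q = √(0.0615) = 0.248
Q = 23200, so δQ = 0.248 × 23200 = 5750.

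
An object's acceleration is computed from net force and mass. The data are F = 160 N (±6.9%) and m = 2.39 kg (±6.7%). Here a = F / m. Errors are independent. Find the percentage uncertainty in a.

Relative error in a monomial: (δa/a)² = Σ (nᵢ · δxᵢ/xᵢ)².
  (1·δF/F)² = (1×0.0690)² = 0.00476;  (-1·δm/m)² = (-1×0.0670)² = 0.00449
δa/a = √(0.00925) = 0.0962

9.62%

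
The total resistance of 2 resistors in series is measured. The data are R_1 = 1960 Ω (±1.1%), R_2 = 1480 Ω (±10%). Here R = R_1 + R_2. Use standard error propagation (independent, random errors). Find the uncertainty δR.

150 Ω

Each term contributes (cᵢ δxᵢ)² to (δR)²:
  (δR_1)² = 465;  (δR_2)² = 21900
δR = √(22400) = 150 Ω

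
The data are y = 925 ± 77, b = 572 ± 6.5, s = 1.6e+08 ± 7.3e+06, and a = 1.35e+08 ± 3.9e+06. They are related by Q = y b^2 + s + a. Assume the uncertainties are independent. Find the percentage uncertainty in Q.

4.58%

Let p = y·b^2 = 3.03e+08. δp/p = √((1·δy/y)² + (2·δb/b)²) = √(0.00693 + 0.000517) = 0.0863, so δp = 2.61e+07.
Q = p + s + a: δQ = √(δp² + δs² + δa²) = √(6.82e+14 + 5.33e+13 + 1.52e+13) = 2.74e+07
Q = 5.98e+08, so δQ/Q = 2.74e+07/5.98e+08 = 0.0458.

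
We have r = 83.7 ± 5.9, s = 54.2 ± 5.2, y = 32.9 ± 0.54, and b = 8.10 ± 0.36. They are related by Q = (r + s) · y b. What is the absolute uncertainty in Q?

Let u = r + s = 138. δu = √(δr² + δs²) = √(34.8 + 27.0) = 7.86, so δu/u = 0.0570.
Q is then a monomial in u, y, b:
δQ/Q = √((δu/u)² + (1·δy/y)² + (1·δb/b)²) = √(0.00325 + 0.000269 + 0.00198) = 0.0741
Q = 36700, so δQ = 0.0741 × 36700 = 2720.

2720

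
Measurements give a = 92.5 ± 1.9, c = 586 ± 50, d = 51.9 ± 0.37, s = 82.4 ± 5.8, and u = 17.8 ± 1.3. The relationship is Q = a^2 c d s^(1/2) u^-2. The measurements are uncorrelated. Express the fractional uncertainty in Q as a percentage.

17.8%

Each factor contributes (exponent × relative error)² to (δQ/Q)²:
  (2·δa/a)² = (2×0.0205)² = 0.00169;  (1·δc/c)² = (1×0.0853)² = 0.00728;  (1·δd/d)² = (1×0.00713)² = 5.08e-05;  (½·δs/s)² = (0.5×0.0704)² = 0.00124;  (-2·δu/u)² = (-2×0.0730)² = 0.0213
δQ/Q = √(0.0316) = 0.178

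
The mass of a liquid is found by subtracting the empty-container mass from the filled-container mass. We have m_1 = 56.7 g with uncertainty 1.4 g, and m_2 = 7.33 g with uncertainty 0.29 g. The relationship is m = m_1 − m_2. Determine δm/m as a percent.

2.90%

For a sum/difference, combine absolute errors in quadrature:
  (δm_1)² = 1.96;  (δm_2)² = 0.0841
δm = √(2.04) = 1.43 g
m = 49.4 g, so δm/m = 1.43/49.4 = 0.0290.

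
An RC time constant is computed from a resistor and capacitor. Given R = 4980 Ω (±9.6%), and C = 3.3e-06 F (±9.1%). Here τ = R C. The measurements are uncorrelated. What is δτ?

0.00217 s

For a monomial τ ∝ R, C, fractional errors add in quadrature:
  (1·δR/R)² = (1×0.0960)² = 0.00922;  (1·δC/C)² = (1×0.0910)² = 0.00828
δτ/τ = √(0.0175) = 0.132
τ = 0.0164 s, so δτ = 0.132 × 0.0164 = 0.00217 s.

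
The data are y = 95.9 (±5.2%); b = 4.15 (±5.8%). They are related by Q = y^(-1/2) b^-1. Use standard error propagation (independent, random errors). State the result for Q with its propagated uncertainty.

Q is a product of powers, so relative uncertainties combine in quadrature:
  (−½·δy/y)² = (-0.5×0.0520)² = 0.000676;  (-1·δb/b)² = (-1×0.0580)² = 0.00336
δQ/Q = √(0.00404) = 0.0636
Q = 0.0246, so δQ = 0.0636 × 0.0246 = 0.00156.

0.0246 ± 0.00156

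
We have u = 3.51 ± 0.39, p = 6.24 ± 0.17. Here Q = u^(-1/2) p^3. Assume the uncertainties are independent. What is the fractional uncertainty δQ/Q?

Products/powers → add relative errors in quadrature, weighted by exponent:
  (−½·δu/u)² = (-0.5×0.111)² = 0.00309;  (3·δp/p)² = (3×0.0272)² = 0.00668
δQ/Q = √(0.00977) = 0.0988

0.0988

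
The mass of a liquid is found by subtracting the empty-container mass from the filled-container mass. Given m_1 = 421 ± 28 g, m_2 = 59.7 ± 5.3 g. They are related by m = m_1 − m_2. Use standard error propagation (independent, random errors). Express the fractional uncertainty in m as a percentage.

m is a linear combination, so absolute uncertainties add in quadrature:
  (δm_1)² = 784;  (δm_2)² = 28.1
δm = √(812) = 28.5 g
m = 361 g, so δm/m = 28.5/361 = 0.0789.

7.89%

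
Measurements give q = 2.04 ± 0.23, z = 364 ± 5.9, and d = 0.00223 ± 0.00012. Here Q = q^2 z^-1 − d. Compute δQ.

0.00259

Let p = q^2·z^-1 = 0.0114. δp/p = √((2·δq/q)² + (-1·δz/z)²) = √(0.0508 + 0.000263) = 0.226, so δp = 0.00258.
Q = p − d: δQ = √(δp² + δd²) = √(6.68e-06 + 1.44e-08) = 0.00259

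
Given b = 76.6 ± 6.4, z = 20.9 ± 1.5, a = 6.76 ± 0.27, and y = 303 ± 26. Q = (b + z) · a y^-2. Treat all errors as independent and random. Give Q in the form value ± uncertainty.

Let u = b + z = 97.5. δu = √(δb² + δz²) = √(41.0 + 2.25) = 6.57, so δu/u = 0.0674.
Q is then a monomial in u, a, y:
δQ/Q = √((δu/u)² + (1·δa/a)² + (-2·δy/y)²) = √(0.00455 + 0.00160 + 0.0295) = 0.189
Q = 0.00718, so δQ = 0.189 × 0.00718 = 0.00135.

0.00718 ± 0.00135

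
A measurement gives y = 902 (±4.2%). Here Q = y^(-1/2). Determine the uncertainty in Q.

0.000699

Since Q is a product/quotient, work with relative uncertainties:
  (−½·δy/y)² = (-0.5×0.0420)² = 0.000441
δQ/Q = √(0.000441) = 0.0210
Q = 0.0333, so δQ = 0.0210 × 0.0333 = 0.000699.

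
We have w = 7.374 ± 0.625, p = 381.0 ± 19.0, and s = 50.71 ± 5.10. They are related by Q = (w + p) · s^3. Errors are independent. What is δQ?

1.55e+07

Let u = w + p = 388.4. δu = √(δw² + δp²) = √(0.391 + 361) = 19.0, so δu/u = 0.0489.
Q is then a monomial in u, s:
δQ/Q = √((δu/u)² + (3·δs/s)²) = √(0.00240 + 0.0910) = 0.306
Q = 5.064e+07, so δQ = 0.306 × 5.064e+07 = 1.55e+07.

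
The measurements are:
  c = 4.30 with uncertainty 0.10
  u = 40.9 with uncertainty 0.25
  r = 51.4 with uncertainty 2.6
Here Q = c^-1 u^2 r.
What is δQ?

For a monomial Q ∝ c^-1, u^2, r, fractional errors add in quadrature:
  (-1·δc/c)² = (-1×0.0233)² = 0.000541;  (2·δu/u)² = (2×0.00611)² = 0.000149;  (1·δr/r)² = (1×0.0506)² = 0.00256
δQ/Q = √(0.00325) = 0.0570
Q = 20000, so δQ = 0.0570 × 20000 = 1140.

1140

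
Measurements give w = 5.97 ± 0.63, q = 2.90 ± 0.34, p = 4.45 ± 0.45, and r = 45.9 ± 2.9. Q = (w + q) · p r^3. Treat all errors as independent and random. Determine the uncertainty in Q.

Let u = w + q = 8.87. δu = √(δw² + δq²) = √(0.397 + 0.116) = 0.716, so δu/u = 0.0807.
Q is then a monomial in u, p, r:
δQ/Q = √((δu/u)² + (1·δp/p)² + (3·δr/r)²) = √(0.00651 + 0.0102 + 0.0359) = 0.229
Q = 3.82e+06, so δQ = 0.229 × 3.82e+06 = 8.76e+05.

8.76e+05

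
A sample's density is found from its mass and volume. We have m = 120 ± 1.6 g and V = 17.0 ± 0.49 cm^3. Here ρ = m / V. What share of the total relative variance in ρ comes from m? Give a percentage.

17.6%

(δρ/ρ)² = (1·δm/m)² + (-1·δV/V)²
  m term: (1×0.0133)² = 0.000178
  V term: (-1×0.0288)² = 0.000831
Total = 0.00101. Share from m = 0.000178/0.00101 = 0.176.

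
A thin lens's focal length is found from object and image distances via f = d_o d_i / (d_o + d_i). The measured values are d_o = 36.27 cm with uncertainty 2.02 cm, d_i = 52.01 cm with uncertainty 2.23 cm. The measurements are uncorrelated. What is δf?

0.796 cm

∂f/∂d_o = (d_i/(d_o+d_i))² = 0.347;  ∂f/∂d_i = (d_o/(d_o+d_i))² = 0.169
δf = √((∂f/∂d_o · δd_o)² + (∂f/∂d_i · δd_i)²) = √(0.492 + 0.142) = 0.796 cm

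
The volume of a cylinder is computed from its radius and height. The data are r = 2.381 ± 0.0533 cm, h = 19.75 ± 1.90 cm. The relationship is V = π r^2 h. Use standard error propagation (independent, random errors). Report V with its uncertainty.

For a monomial V ∝ r^2, h, fractional errors add in quadrature:
  (2·δr/r)² = (2×0.0224)² = 0.00200;  (1·δh/h)² = (1×0.0962)² = 0.00925
δV/V = √(0.0113) = 0.106
V = 351.8 cm^3, so δV = 0.106 × 351.8 = 37.3 cm^3.

351.8 ± 37.3 cm^3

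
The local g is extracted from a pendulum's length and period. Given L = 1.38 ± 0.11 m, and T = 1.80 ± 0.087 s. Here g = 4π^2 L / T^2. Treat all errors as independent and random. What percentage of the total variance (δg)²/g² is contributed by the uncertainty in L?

(δg/g)² = (1·δL/L)² + (-2·δT/T)²
  L term: (1×0.0797)² = 0.00635
  T term: (-2×0.0483)² = 0.00934
Total = 0.0157. Share from L = 0.00635/0.0157 = 0.405.

40.5%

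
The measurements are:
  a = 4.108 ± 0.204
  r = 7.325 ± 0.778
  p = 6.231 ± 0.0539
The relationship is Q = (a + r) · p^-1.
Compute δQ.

0.130

Let u = a + r = 11.43. δu = √(δa² + δr²) = √(0.0416 + 0.605) = 0.804, so δu/u = 0.0703.
Q is then a monomial in u, p:
δQ/Q = √((δu/u)² + (-1·δp/p)²) = √(0.00495 + 7.48e-05) = 0.0709
Q = 1.835, so δQ = 0.0709 × 1.835 = 0.130.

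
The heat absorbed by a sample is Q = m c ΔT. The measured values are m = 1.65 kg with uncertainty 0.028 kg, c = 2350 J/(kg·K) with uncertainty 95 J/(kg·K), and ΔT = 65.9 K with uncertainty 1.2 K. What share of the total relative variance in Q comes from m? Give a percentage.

12.8%

(δQ/Q)² = (1·δm/m)² + (1·δc/c)² + (1·δΔT/ΔT)²
  m term: (1×0.0170)² = 0.000288
  c term: (1×0.0404)² = 0.00163
  ΔT term: (1×0.0182)² = 0.000332
Total = 0.00225. Share from m = 0.000288/0.00225 = 0.128.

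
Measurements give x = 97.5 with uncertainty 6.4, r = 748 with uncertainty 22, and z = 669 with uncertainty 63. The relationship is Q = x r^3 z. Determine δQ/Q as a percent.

Since Q is a product/quotient, work with relative uncertainties:
  (1·δx/x)² = (1×0.0656)² = 0.00431;  (3·δr/r)² = (3×0.0294)² = 0.00779;  (1·δz/z)² = (1×0.0942)² = 0.00887
δQ/Q = √(0.0210) = 0.145

14.5%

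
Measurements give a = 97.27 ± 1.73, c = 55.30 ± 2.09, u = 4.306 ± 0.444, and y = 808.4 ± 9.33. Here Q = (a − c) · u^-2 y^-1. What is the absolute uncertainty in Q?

0.000606

Let w = a − c = 41.97. δw = √(δa² + δc²) = √(2.99 + 4.37) = 2.71, so δw/w = 0.0646.
Q is then a monomial in w, u, y:
δQ/Q = √((δw/w)² + (-2·δu/u)² + (-1·δy/y)²) = √(0.00418 + 0.0425 + 0.000133) = 0.216
Q = 0.002800, so δQ = 0.216 × 0.002800 = 0.000606.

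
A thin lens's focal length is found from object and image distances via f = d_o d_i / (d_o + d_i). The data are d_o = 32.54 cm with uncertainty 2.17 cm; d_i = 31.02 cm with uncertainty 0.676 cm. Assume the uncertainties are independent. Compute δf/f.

∂f/∂d_o = (d_i/(d_o+d_i))² = 0.238;  ∂f/∂d_i = (d_o/(d_o+d_i))² = 0.262
δf = √((∂f/∂d_o · δd_o)² + (∂f/∂d_i · δd_i)²) = √(0.267 + 0.0314) = 0.546 cm
f = 15.88 cm, so δf/f = 0.546/15.88 = 0.0344.

0.0344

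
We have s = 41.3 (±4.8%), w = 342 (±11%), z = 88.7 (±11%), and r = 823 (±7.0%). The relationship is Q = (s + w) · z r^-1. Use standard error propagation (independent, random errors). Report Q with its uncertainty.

41.3 ± 6.75

Let u = s + w = 383. δu = √(δs² + δw²) = √(3.93 + 1420) = 37.7, so δu/u = 0.0983.
Q is then a monomial in u, z, r:
δQ/Q = √((δu/u)² + (1·δz/z)² + (-1·δr/r)²) = √(0.00966 + 0.0121 + 0.00490) = 0.163
Q = 41.3, so δQ = 0.163 × 41.3 = 6.75.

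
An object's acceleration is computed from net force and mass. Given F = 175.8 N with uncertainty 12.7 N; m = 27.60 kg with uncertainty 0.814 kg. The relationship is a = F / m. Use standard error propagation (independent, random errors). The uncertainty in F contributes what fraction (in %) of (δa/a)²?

85.7%

(δa/a)² = (1·δF/F)² + (-1·δm/m)²
  F term: (1×0.0722)² = 0.00522
  m term: (-1×0.0295)² = 0.000870
Total = 0.00609. Share from F = 0.00522/0.00609 = 0.857.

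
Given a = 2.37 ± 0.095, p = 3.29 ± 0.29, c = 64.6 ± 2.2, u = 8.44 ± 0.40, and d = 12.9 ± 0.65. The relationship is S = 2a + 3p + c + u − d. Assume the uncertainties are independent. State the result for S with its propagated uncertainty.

74.8 ± 2.49

For a sum/difference, combine absolute errors in quadrature:
  (2·δa)² = 0.0361;  (3·δp)² = 0.757;  (δc)² = 4.84;  (δu)² = 0.160;  (δd)² = 0.423
δS = √(6.22) = 2.49
S = 74.8.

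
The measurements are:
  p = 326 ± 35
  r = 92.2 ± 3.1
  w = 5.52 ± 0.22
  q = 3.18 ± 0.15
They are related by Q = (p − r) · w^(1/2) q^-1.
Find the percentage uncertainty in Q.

15.9%

Let u = p − r = 234. δu = √(δp² + δr²) = √(1220 + 9.61) = 35.1, so δu/u = 0.150.
Q is then a monomial in u, w, q:
δQ/Q = √((δu/u)² + (½·δw/w)² + (-1·δq/q)²) = √(0.0226 + 0.000397 + 0.00222) = 0.159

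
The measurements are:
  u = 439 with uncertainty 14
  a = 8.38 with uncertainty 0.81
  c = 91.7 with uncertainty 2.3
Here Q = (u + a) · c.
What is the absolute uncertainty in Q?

Let w = u + a = 447. δw = √(δu² + δa²) = √(196 + 0.656) = 14.0, so δw/w = 0.0313.
Q is then a monomial in w, c:
δQ/Q = √((δw/w)² + (1·δc/c)²) = √(0.000983 + 0.000629) = 0.0401
Q = 41000, so δQ = 0.0401 × 41000 = 1650.

1650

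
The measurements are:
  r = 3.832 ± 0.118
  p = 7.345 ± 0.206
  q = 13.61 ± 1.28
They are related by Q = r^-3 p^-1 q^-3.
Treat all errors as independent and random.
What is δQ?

2.86e-07

Q is a product of powers, so relative uncertainties combine in quadrature:
  (-3·δr/r)² = (-3×0.0308)² = 0.00853;  (-1·δp/p)² = (-1×0.0280)² = 0.000787;  (-3·δq/q)² = (-3×0.0940)² = 0.0796
δQ/Q = √(0.0889) = 0.298
Q = 9.597e-07, so δQ = 0.298 × 9.597e-07 = 2.86e-07.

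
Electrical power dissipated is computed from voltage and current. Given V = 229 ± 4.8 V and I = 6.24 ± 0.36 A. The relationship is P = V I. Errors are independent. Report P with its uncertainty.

P is a product of powers, so relative uncertainties combine in quadrature:
  (1·δV/V)² = (1×0.0210)² = 0.000439;  (1·δI/I)² = (1×0.0577)² = 0.00333
δP/P = √(0.00377) = 0.0614
P = 1430 W, so δP = 0.0614 × 1430 = 87.7 W.

1430 ± 87.7 W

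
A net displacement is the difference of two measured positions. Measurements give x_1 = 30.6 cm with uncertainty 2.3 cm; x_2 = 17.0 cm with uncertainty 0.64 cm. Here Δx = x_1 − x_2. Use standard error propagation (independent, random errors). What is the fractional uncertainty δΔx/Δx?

For a sum/difference, combine absolute errors in quadrature:
  (δx_1)² = 5.29;  (δx_2)² = 0.410
δΔx = √(5.70) = 2.39 cm
Δx = 13.6 cm, so δΔx/Δx = 2.39/13.6 = 0.176.

0.176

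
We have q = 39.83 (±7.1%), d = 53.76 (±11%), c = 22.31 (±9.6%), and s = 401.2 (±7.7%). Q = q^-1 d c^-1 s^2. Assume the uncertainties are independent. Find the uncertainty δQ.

Each factor contributes (exponent × relative error)² to (δQ/Q)²:
  (-1·δq/q)² = (-1×0.0710)² = 0.00504;  (1·δd/d)² = (1×0.110)² = 0.0121;  (-1·δc/c)² = (-1×0.0960)² = 0.00922;  (2·δs/s)² = (2×0.0770)² = 0.0237
δQ/Q = √(0.0501) = 0.224
Q = 9738, so δQ = 0.224 × 9738 = 2180.

2180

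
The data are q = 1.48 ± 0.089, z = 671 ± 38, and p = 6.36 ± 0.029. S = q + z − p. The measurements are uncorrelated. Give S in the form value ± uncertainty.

666 ± 38.0

S is a linear combination, so absolute uncertainties add in quadrature:
  (δq)² = 0.00792;  (δz)² = 1440;  (δp)² = 0.000841
δS = √(1440) = 38.0
S = 666.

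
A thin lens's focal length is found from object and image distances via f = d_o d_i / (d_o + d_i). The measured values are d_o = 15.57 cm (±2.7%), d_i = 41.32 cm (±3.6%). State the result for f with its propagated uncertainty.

11.31 ± 0.248 cm

∂f/∂d_o = (d_i/(d_o+d_i))² = 0.528;  ∂f/∂d_i = (d_o/(d_o+d_i))² = 0.0749
δf = √((∂f/∂d_o · δd_o)² + (∂f/∂d_i · δd_i)²) = √(0.0492 + 0.0124) = 0.248 cm
f = 11.31 cm.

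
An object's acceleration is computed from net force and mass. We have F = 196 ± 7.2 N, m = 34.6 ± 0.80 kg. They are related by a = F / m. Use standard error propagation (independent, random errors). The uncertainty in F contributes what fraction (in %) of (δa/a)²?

71.6%

(δa/a)² = (1·δF/F)² + (-1·δm/m)²
  F term: (1×0.0367)² = 0.00135
  m term: (-1×0.0231)² = 0.000535
Total = 0.00188. Share from F = 0.00135/0.00188 = 0.716.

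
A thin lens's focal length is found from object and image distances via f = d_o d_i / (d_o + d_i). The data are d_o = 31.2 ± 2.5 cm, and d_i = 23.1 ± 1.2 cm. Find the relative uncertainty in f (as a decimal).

0.0453

∂f/∂d_o = (d_i/(d_o+d_i))² = 0.181;  ∂f/∂d_i = (d_o/(d_o+d_i))² = 0.330
δf = √((∂f/∂d_o · δd_o)² + (∂f/∂d_i · δd_i)²) = √(0.205 + 0.157) = 0.601 cm
f = 13.3 cm, so δf/f = 0.601/13.3 = 0.0453.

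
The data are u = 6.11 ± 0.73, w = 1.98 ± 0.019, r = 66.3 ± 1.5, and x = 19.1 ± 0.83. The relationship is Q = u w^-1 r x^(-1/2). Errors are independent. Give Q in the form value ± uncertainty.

Since Q is a product/quotient, work with relative uncertainties:
  (1·δu/u)² = (1×0.119)² = 0.0143;  (-1·δw/w)² = (-1×0.00960)² = 9.21e-05;  (1·δr/r)² = (1×0.0226)² = 0.000512;  (−½·δx/x)² = (-0.5×0.0435)² = 0.000472
δQ/Q = √(0.0154) = 0.124
Q = 46.8, so δQ = 0.124 × 46.8 = 5.80.

46.8 ± 5.80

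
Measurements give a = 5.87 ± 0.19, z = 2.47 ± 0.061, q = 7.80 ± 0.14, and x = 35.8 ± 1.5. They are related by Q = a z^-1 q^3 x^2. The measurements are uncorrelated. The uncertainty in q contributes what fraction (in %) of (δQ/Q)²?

(δQ/Q)² = (1·δa/a)² + (-1·δz/z)² + (3·δq/q)² + (2·δx/x)²
  a term: (1×0.0324)² = 0.00105
  z term: (-1×0.0247)² = 0.000610
  q term: (3×0.0179)² = 0.00290
  x term: (2×0.0419)² = 0.00702
Total = 0.0116. Share from q = 0.00290/0.0116 = 0.250.

25.0%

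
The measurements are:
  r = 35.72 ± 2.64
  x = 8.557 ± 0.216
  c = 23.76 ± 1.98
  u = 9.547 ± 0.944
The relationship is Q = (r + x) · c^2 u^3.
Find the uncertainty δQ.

Let w = r + x = 44.28. δw = √(δr² + δx²) = √(6.97 + 0.0467) = 2.65, so δw/w = 0.0598.
Q is then a monomial in w, c, u:
δQ/Q = √((δw/w)² + (2·δc/c)² + (3·δu/u)²) = √(0.00358 + 0.0278 + 0.0880) = 0.345
Q = 2.175e+07, so δQ = 0.345 × 2.175e+07 = 7.51e+06.

7.51e+06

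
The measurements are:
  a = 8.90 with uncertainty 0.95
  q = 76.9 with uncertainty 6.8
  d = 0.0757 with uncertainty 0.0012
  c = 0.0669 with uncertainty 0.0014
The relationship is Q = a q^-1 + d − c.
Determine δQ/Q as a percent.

13.0%

Let p = a·q^-1 = 0.116. δp/p = √((1·δa/a)² + (-1·δq/q)²) = √(0.0114 + 0.00782) = 0.139, so δp = 0.0160.
Q = p + d − c: δQ = √(δp² + δd² + δc²) = √(0.000257 + 1.44e-06 + 1.96e-06) = 0.0161
Q = 0.125, so δQ/Q = 0.0161/0.125 = 0.130.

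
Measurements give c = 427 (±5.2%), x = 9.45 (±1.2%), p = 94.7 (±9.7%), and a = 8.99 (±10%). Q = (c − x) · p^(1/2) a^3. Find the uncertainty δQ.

9.11e+05

Let u = c − x = 418. δu = √(δc² + δx²) = √(493 + 0.0129) = 22.2, so δu/u = 0.0532.
Q is then a monomial in u, p, a:
δQ/Q = √((δu/u)² + (½·δp/p)² + (3·δa/a)²) = √(0.00283 + 0.00235 + 0.0900) = 0.309
Q = 2.95e+06, so δQ = 0.309 × 2.95e+06 = 9.11e+05.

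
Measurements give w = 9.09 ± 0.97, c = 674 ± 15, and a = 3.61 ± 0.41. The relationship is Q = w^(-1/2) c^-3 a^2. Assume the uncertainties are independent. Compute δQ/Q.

Relative error in a monomial: (δQ/Q)² = Σ (nᵢ · δxᵢ/xᵢ)².
  (−½·δw/w)² = (-0.5×0.107)² = 0.00285;  (-3·δc/c)² = (-3×0.0223)² = 0.00446;  (2·δa/a)² = (2×0.114)² = 0.0516
δQ/Q = √(0.0589) = 0.243

0.243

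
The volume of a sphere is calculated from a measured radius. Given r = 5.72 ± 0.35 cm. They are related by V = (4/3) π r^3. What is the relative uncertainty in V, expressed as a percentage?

18.4%

V is a product of powers, so relative uncertainties combine in quadrature:
  (3·δr/r)² = (3×0.0612)² = 0.0337
δV/V = √(0.0337) = 0.184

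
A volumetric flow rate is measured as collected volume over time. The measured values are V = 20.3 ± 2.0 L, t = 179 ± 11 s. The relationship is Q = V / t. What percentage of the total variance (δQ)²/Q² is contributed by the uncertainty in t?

(δQ/Q)² = (1·δV/V)² + (-1·δt/t)²
  V term: (1×0.0985)² = 0.00971
  t term: (-1×0.0615)² = 0.00378
Total = 0.0135. Share from t = 0.00378/0.0135 = 0.280.

28.0%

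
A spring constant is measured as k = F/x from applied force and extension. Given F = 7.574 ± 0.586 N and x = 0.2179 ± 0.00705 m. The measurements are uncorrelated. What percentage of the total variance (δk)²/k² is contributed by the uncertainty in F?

(δk/k)² = (1·δF/F)² + (-1·δx/x)²
  F term: (1×0.0774)² = 0.00599
  x term: (-1×0.0324)² = 0.00105
Total = 0.00703. Share from F = 0.00599/0.00703 = 0.851.

85.1%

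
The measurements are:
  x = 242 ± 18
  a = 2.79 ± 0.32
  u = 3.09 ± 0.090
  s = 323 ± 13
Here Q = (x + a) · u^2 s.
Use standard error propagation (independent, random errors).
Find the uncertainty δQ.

Let w = x + a = 245. δw = √(δx² + δa²) = √(324 + 0.102) = 18.0, so δw/w = 0.0735.
Q is then a monomial in w, u, s:
δQ/Q = √((δw/w)² + (2·δu/u)² + (1·δs/s)²) = √(0.00541 + 0.00339 + 0.00162) = 0.102
Q = 7.55e+05, so δQ = 0.102 × 7.55e+05 = 77100.

77100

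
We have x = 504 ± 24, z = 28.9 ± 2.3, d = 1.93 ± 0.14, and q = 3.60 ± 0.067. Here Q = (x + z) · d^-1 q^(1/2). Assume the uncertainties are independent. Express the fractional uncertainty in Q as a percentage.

Let u = x + z = 533. δu = √(δx² + δz²) = √(576 + 5.29) = 24.1, so δu/u = 0.0452.
Q is then a monomial in u, d, q:
δQ/Q = √((δu/u)² + (-1·δd/d)² + (½·δq/q)²) = √(0.00205 + 0.00526 + 8.66e-05) = 0.0860

8.60%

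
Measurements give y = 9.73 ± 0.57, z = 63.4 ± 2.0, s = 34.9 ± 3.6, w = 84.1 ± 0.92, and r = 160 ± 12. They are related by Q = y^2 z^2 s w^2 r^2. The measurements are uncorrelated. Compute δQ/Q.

0.227

Relative error in a monomial: (δQ/Q)² = Σ (nᵢ · δxᵢ/xᵢ)².
  (2·δy/y)² = (2×0.0586)² = 0.0137;  (2·δz/z)² = (2×0.0315)² = 0.00398;  (1·δs/s)² = (1×0.103)² = 0.0106;  (2·δw/w)² = (2×0.0109)² = 0.000479;  (2·δr/r)² = (2×0.0750)² = 0.0225
δQ/Q = √(0.0513) = 0.227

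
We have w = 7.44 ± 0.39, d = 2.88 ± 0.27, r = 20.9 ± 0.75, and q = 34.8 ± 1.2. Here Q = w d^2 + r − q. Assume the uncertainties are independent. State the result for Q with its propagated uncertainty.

Let p = w·d^2 = 61.7. δp/p = √((1·δw/w)² + (2·δd/d)²) = √(0.00275 + 0.0352) = 0.195, so δp = 12.0.
Q = p + r − q: δQ = √(δp² + δr² + δq²) = √(144 + 0.562 + 1.44) = 12.1
Q = 47.8.

47.8 ± 12.1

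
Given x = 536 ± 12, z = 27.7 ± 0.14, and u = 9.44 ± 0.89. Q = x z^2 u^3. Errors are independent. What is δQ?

9.82e+07

Each factor contributes (exponent × relative error)² to (δQ/Q)²:
  (1·δx/x)² = (1×0.0224)² = 0.000501;  (2·δz/z)² = (2×0.00505)² = 0.000102;  (3·δu/u)² = (3×0.0943)² = 0.0800
δQ/Q = √(0.0806) = 0.284
Q = 3.46e+08, so δQ = 0.284 × 3.46e+08 = 9.82e+07.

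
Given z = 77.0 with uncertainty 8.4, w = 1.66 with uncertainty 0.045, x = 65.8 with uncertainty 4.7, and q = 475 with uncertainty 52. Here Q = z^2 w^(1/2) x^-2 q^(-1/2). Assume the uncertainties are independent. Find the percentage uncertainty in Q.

26.7%

For a monomial Q ∝ z^2, w^(1/2), x^-2, q^(-1/2), fractional errors add in quadrature:
  (2·δz/z)² = (2×0.109)² = 0.0476;  (½·δw/w)² = (0.5×0.0271)² = 0.000184;  (-2·δx/x)² = (-2×0.0714)² = 0.0204;  (−½·δq/q)² = (-0.5×0.109)² = 0.00300
δQ/Q = √(0.0712) = 0.267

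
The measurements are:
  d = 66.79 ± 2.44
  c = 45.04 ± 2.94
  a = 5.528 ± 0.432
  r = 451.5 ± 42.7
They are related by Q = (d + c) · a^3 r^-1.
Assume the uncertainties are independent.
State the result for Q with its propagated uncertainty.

Let u = d + c = 111.8. δu = √(δd² + δc²) = √(5.95 + 8.64) = 3.82, so δu/u = 0.0342.
Q is then a monomial in u, a, r:
δQ/Q = √((δu/u)² + (3·δa/a)² + (-1·δr/r)²) = √(0.00117 + 0.0550 + 0.00894) = 0.255
Q = 41.84, so δQ = 0.255 × 41.84 = 10.7.

41.84 ± 10.7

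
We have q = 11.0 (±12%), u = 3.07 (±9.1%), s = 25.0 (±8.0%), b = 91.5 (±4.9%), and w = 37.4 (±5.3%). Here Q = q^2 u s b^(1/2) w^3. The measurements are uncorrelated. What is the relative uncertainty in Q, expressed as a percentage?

31.3%

For a monomial Q ∝ q^2, u, s, b^(1/2), w^3, fractional errors add in quadrature:
  (2·δq/q)² = (2×0.120)² = 0.0576;  (1·δu/u)² = (1×0.0910)² = 0.00828;  (1·δs/s)² = (1×0.0800)² = 0.00640;  (½·δb/b)² = (0.5×0.0490)² = 0.000600;  (3·δw/w)² = (3×0.0530)² = 0.0253
δQ/Q = √(0.0982) = 0.313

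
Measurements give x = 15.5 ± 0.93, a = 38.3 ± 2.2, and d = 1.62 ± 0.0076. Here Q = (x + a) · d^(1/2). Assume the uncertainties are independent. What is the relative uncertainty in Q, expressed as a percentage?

4.45%

Let u = x + a = 53.8. δu = √(δx² + δa²) = √(0.865 + 4.84) = 2.39, so δu/u = 0.0444.
Q is then a monomial in u, d:
δQ/Q = √((δu/u)² + (½·δd/d)²) = √(0.00197 + 5.5e-06) = 0.0445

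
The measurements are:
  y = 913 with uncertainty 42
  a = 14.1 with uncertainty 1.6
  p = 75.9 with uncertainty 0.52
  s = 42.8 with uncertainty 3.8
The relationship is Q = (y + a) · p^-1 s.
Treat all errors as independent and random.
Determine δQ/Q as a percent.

Let u = y + a = 927. δu = √(δy² + δa²) = √(1760 + 2.56) = 42.0, so δu/u = 0.0453.
Q is then a monomial in u, p, s:
δQ/Q = √((δu/u)² + (-1·δp/p)² + (1·δs/s)²) = √(0.00206 + 4.69e-05 + 0.00788) = 0.0999

9.99%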